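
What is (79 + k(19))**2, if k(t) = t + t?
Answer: 13689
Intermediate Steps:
k(t) = 2*t
(79 + k(19))**2 = (79 + 2*19)**2 = (79 + 38)**2 = 117**2 = 13689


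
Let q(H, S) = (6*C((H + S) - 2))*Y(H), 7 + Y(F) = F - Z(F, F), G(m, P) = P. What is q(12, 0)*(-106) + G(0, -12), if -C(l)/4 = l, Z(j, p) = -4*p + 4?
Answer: 1246548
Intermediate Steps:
Z(j, p) = 4 - 4*p
C(l) = -4*l
Y(F) = -11 + 5*F (Y(F) = -7 + (F - (4 - 4*F)) = -7 + (F + (-4 + 4*F)) = -7 + (-4 + 5*F) = -11 + 5*F)
q(H, S) = (-11 + 5*H)*(48 - 24*H - 24*S) (q(H, S) = (6*(-4*((H + S) - 2)))*(-11 + 5*H) = (6*(-4*(-2 + H + S)))*(-11 + 5*H) = (6*(8 - 4*H - 4*S))*(-11 + 5*H) = (48 - 24*H - 24*S)*(-11 + 5*H) = (-11 + 5*H)*(48 - 24*H - 24*S))
q(12, 0)*(-106) + G(0, -12) = -24*(-11 + 5*12)*(-2 + 12 + 0)*(-106) - 12 = -24*(-11 + 60)*10*(-106) - 12 = -24*49*10*(-106) - 12 = -11760*(-106) - 12 = 1246560 - 12 = 1246548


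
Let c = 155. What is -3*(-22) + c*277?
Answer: 43001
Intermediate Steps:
-3*(-22) + c*277 = -3*(-22) + 155*277 = 66 + 42935 = 43001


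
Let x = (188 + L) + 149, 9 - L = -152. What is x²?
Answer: 248004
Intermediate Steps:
L = 161 (L = 9 - 1*(-152) = 9 + 152 = 161)
x = 498 (x = (188 + 161) + 149 = 349 + 149 = 498)
x² = 498² = 248004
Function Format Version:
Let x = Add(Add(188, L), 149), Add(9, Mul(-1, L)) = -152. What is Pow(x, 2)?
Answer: 248004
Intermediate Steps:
L = 161 (L = Add(9, Mul(-1, -152)) = Add(9, 152) = 161)
x = 498 (x = Add(Add(188, 161), 149) = Add(349, 149) = 498)
Pow(x, 2) = Pow(498, 2) = 248004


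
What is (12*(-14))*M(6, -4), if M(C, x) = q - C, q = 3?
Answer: 504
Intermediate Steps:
M(C, x) = 3 - C
(12*(-14))*M(6, -4) = (12*(-14))*(3 - 1*6) = -168*(3 - 6) = -168*(-3) = 504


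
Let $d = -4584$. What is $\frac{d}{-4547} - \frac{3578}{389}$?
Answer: $- \frac{14485990}{1768783} \approx -8.1898$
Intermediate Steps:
$\frac{d}{-4547} - \frac{3578}{389} = - \frac{4584}{-4547} - \frac{3578}{389} = \left(-4584\right) \left(- \frac{1}{4547}\right) - \frac{3578}{389} = \frac{4584}{4547} - \frac{3578}{389} = - \frac{14485990}{1768783}$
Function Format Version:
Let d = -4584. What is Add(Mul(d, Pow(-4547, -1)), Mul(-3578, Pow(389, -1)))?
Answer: Rational(-14485990, 1768783) ≈ -8.1898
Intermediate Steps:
Add(Mul(d, Pow(-4547, -1)), Mul(-3578, Pow(389, -1))) = Add(Mul(-4584, Pow(-4547, -1)), Mul(-3578, Pow(389, -1))) = Add(Mul(-4584, Rational(-1, 4547)), Mul(-3578, Rational(1, 389))) = Add(Rational(4584, 4547), Rational(-3578, 389)) = Rational(-14485990, 1768783)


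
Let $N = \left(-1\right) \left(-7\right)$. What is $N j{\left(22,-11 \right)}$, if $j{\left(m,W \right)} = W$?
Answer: $-77$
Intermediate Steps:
$N = 7$
$N j{\left(22,-11 \right)} = 7 \left(-11\right) = -77$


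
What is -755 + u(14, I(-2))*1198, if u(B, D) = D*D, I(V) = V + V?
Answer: 18413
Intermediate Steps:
I(V) = 2*V
u(B, D) = D**2
-755 + u(14, I(-2))*1198 = -755 + (2*(-2))**2*1198 = -755 + (-4)**2*1198 = -755 + 16*1198 = -755 + 19168 = 18413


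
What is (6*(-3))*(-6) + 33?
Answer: 141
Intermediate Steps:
(6*(-3))*(-6) + 33 = -18*(-6) + 33 = 108 + 33 = 141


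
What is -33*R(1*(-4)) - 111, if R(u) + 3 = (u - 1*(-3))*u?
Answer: -144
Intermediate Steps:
R(u) = -3 + u*(3 + u) (R(u) = -3 + (u - 1*(-3))*u = -3 + (u + 3)*u = -3 + (3 + u)*u = -3 + u*(3 + u))
-33*R(1*(-4)) - 111 = -33*(-3 + (1*(-4))² + 3*(1*(-4))) - 111 = -33*(-3 + (-4)² + 3*(-4)) - 111 = -33*(-3 + 16 - 12) - 111 = -33*1 - 111 = -33 - 111 = -144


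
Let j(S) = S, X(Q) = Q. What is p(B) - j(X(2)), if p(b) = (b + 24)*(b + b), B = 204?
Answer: 93022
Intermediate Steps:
p(b) = 2*b*(24 + b) (p(b) = (24 + b)*(2*b) = 2*b*(24 + b))
p(B) - j(X(2)) = 2*204*(24 + 204) - 1*2 = 2*204*228 - 2 = 93024 - 2 = 93022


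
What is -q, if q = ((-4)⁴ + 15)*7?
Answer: -1897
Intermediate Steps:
q = 1897 (q = (256 + 15)*7 = 271*7 = 1897)
-q = -1*1897 = -1897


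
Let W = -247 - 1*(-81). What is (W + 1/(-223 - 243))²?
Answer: 5984105449/217156 ≈ 27557.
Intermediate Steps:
W = -166 (W = -247 + 81 = -166)
(W + 1/(-223 - 243))² = (-166 + 1/(-223 - 243))² = (-166 + 1/(-466))² = (-166 - 1/466)² = (-77357/466)² = 5984105449/217156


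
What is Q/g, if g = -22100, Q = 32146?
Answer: -16073/11050 ≈ -1.4546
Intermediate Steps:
Q/g = 32146/(-22100) = 32146*(-1/22100) = -16073/11050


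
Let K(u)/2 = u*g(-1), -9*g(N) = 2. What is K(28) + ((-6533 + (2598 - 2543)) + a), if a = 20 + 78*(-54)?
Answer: -96142/9 ≈ -10682.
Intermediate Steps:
g(N) = -2/9 (g(N) = -⅑*2 = -2/9)
K(u) = -4*u/9 (K(u) = 2*(u*(-2/9)) = 2*(-2*u/9) = -4*u/9)
a = -4192 (a = 20 - 4212 = -4192)
K(28) + ((-6533 + (2598 - 2543)) + a) = -4/9*28 + ((-6533 + (2598 - 2543)) - 4192) = -112/9 + ((-6533 + 55) - 4192) = -112/9 + (-6478 - 4192) = -112/9 - 10670 = -96142/9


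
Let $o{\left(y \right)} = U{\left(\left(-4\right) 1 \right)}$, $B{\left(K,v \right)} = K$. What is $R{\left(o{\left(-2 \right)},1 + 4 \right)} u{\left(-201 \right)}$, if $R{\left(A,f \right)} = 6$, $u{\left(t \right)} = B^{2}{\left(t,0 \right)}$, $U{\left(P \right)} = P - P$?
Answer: $242406$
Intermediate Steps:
$U{\left(P \right)} = 0$
$o{\left(y \right)} = 0$
$u{\left(t \right)} = t^{2}$
$R{\left(o{\left(-2 \right)},1 + 4 \right)} u{\left(-201 \right)} = 6 \left(-201\right)^{2} = 6 \cdot 40401 = 242406$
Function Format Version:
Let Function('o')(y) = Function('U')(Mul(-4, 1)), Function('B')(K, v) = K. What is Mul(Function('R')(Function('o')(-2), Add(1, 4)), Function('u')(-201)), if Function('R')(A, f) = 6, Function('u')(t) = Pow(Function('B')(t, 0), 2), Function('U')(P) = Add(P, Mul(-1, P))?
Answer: 242406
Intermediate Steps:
Function('U')(P) = 0
Function('o')(y) = 0
Function('u')(t) = Pow(t, 2)
Mul(Function('R')(Function('o')(-2), Add(1, 4)), Function('u')(-201)) = Mul(6, Pow(-201, 2)) = Mul(6, 40401) = 242406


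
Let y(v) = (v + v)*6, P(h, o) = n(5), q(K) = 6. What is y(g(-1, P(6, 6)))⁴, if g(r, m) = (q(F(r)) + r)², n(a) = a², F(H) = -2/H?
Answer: 8100000000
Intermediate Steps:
P(h, o) = 25 (P(h, o) = 5² = 25)
g(r, m) = (6 + r)²
y(v) = 12*v (y(v) = (2*v)*6 = 12*v)
y(g(-1, P(6, 6)))⁴ = (12*(6 - 1)²)⁴ = (12*5²)⁴ = (12*25)⁴ = 300⁴ = 8100000000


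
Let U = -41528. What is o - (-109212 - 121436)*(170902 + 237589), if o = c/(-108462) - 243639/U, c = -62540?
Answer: 212187997493260777793/2252104968 ≈ 9.4218e+10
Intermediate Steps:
o = 14511367169/2252104968 (o = -62540/(-108462) - 243639/(-41528) = -62540*(-1/108462) - 243639*(-1/41528) = 31270/54231 + 243639/41528 = 14511367169/2252104968 ≈ 6.4435)
o - (-109212 - 121436)*(170902 + 237589) = 14511367169/2252104968 - (-109212 - 121436)*(170902 + 237589) = 14511367169/2252104968 - (-230648)*408491 = 14511367169/2252104968 - 1*(-94217632168) = 14511367169/2252104968 + 94217632168 = 212187997493260777793/2252104968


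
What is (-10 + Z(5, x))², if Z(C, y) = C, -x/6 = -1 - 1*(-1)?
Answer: 25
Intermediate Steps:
x = 0 (x = -6*(-1 - 1*(-1)) = -6*(-1 + 1) = -6*0 = 0)
(-10 + Z(5, x))² = (-10 + 5)² = (-5)² = 25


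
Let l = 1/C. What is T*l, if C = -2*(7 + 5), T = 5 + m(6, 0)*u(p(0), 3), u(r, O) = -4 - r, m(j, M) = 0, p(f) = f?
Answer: -5/24 ≈ -0.20833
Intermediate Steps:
T = 5 (T = 5 + 0*(-4 - 1*0) = 5 + 0*(-4 + 0) = 5 + 0*(-4) = 5 + 0 = 5)
C = -24 (C = -2*12 = -24)
l = -1/24 (l = 1/(-24) = -1/24 ≈ -0.041667)
T*l = 5*(-1/24) = -5/24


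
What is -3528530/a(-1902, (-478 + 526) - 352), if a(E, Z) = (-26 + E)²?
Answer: -1764265/1858592 ≈ -0.94925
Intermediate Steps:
-3528530/a(-1902, (-478 + 526) - 352) = -3528530/(-26 - 1902)² = -3528530/((-1928)²) = -3528530/3717184 = -3528530*1/3717184 = -1764265/1858592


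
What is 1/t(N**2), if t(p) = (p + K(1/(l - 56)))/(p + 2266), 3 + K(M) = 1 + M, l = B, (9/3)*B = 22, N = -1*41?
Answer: 576262/245131 ≈ 2.3508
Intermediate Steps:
N = -41
B = 22/3 (B = (1/3)*22 = 22/3 ≈ 7.3333)
l = 22/3 ≈ 7.3333
K(M) = -2 + M (K(M) = -3 + (1 + M) = -2 + M)
t(p) = (-295/146 + p)/(2266 + p) (t(p) = (p + (-2 + 1/(22/3 - 56)))/(p + 2266) = (p + (-2 + 1/(-146/3)))/(2266 + p) = (p + (-2 - 3/146))/(2266 + p) = (p - 295/146)/(2266 + p) = (-295/146 + p)/(2266 + p))
1/t(N**2) = 1/((-295/146 + (-41)**2)/(2266 + (-41)**2)) = 1/((-295/146 + 1681)/(2266 + 1681)) = 1/((245131/146)/3947) = 1/((1/3947)*(245131/146)) = 1/(245131/576262) = 576262/245131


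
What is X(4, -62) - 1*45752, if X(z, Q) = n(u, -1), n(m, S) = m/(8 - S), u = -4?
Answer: -411772/9 ≈ -45752.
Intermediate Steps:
X(z, Q) = -4/9 (X(z, Q) = -1*(-4)/(-8 - 1) = -1*(-4)/(-9) = -1*(-4)*(-⅑) = -4/9)
X(4, -62) - 1*45752 = -4/9 - 1*45752 = -4/9 - 45752 = -411772/9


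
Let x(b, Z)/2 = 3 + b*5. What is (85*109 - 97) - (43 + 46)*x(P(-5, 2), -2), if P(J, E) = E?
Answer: 6854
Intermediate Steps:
x(b, Z) = 6 + 10*b (x(b, Z) = 2*(3 + b*5) = 2*(3 + 5*b) = 6 + 10*b)
(85*109 - 97) - (43 + 46)*x(P(-5, 2), -2) = (85*109 - 97) - (43 + 46)*(6 + 10*2) = (9265 - 97) - 89*(6 + 20) = 9168 - 89*26 = 9168 - 1*2314 = 9168 - 2314 = 6854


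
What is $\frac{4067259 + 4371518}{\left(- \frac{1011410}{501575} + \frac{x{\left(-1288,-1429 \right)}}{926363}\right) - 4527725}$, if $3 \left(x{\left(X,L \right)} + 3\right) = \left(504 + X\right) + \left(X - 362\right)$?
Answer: $- \frac{2352598648800558195}{1262259266141146018} \approx -1.8638$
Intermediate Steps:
$x{\left(X,L \right)} = \frac{133}{3} + \frac{2 X}{3}$ ($x{\left(X,L \right)} = -3 + \frac{\left(504 + X\right) + \left(X - 362\right)}{3} = -3 + \frac{\left(504 + X\right) + \left(-362 + X\right)}{3} = -3 + \frac{142 + 2 X}{3} = -3 + \left(\frac{142}{3} + \frac{2 X}{3}\right) = \frac{133}{3} + \frac{2 X}{3}$)
$\frac{4067259 + 4371518}{\left(- \frac{1011410}{501575} + \frac{x{\left(-1288,-1429 \right)}}{926363}\right) - 4527725} = \frac{4067259 + 4371518}{\left(- \frac{1011410}{501575} + \frac{\frac{133}{3} + \frac{2}{3} \left(-1288\right)}{926363}\right) - 4527725} = \frac{8438777}{\left(\left(-1011410\right) \frac{1}{501575} + \left(\frac{133}{3} - \frac{2576}{3}\right) \frac{1}{926363}\right) - 4527725} = \frac{8438777}{\left(- \frac{202282}{100315} - \frac{2443}{2779089}\right) - 4527725} = \frac{8438777}{- \frac{562404750643}{278784313035} - 4527725} = \frac{8438777}{- \frac{1262259266141146018}{278784313035}} = 8438777 \left(- \frac{278784313035}{1262259266141146018}\right) = - \frac{2352598648800558195}{1262259266141146018}$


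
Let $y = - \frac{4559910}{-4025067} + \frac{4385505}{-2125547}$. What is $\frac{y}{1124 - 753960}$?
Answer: $\frac{379030877765}{306707863110308884} \approx 1.2358 \cdot 10^{-6}$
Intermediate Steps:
$y = - \frac{2653216144355}{2851823028883}$ ($y = \left(-4559910\right) \left(- \frac{1}{4025067}\right) + 4385505 \left(- \frac{1}{2125547}\right) = \frac{1519970}{1341689} - \frac{4385505}{2125547} = - \frac{2653216144355}{2851823028883} \approx -0.93036$)
$\frac{y}{1124 - 753960} = - \frac{2653216144355}{2851823028883 \left(1124 - 753960\right)} = - \frac{2653216144355}{2851823028883 \left(-752836\right)} = \left(- \frac{2653216144355}{2851823028883}\right) \left(- \frac{1}{752836}\right) = \frac{379030877765}{306707863110308884}$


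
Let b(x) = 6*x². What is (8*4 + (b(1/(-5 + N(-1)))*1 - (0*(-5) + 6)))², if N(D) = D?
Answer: 24649/36 ≈ 684.69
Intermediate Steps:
(8*4 + (b(1/(-5 + N(-1)))*1 - (0*(-5) + 6)))² = (8*4 + ((6*(1/(-5 - 1))²)*1 - (0*(-5) + 6)))² = (32 + ((6*(1/(-6))²)*1 - (0 + 6)))² = (32 + ((6*(-⅙)²)*1 - 1*6))² = (32 + ((6*(1/36))*1 - 6))² = (32 + ((⅙)*1 - 6))² = (32 + (⅙ - 6))² = (32 - 35/6)² = (157/6)² = 24649/36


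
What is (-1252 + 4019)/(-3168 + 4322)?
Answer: 2767/1154 ≈ 2.3977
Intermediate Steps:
(-1252 + 4019)/(-3168 + 4322) = 2767/1154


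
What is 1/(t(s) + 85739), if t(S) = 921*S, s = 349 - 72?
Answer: 1/340856 ≈ 2.9338e-6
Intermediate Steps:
s = 277
1/(t(s) + 85739) = 1/(921*277 + 85739) = 1/(255117 + 85739) = 1/340856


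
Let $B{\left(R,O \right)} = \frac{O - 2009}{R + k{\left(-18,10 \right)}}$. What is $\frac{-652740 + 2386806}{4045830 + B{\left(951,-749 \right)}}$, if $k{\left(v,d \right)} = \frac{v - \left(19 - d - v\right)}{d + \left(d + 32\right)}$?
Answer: $\frac{42837499431}{99946089697} \approx 0.42861$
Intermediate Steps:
$k{\left(v,d \right)} = \frac{-19 + d + 2 v}{32 + 2 d}$ ($k{\left(v,d \right)} = \frac{v - \left(19 - d - v\right)}{d + \left(32 + d\right)} = \frac{v + \left(-19 + d + v\right)}{32 + 2 d} = \frac{-19 + d + 2 v}{32 + 2 d}$)
$B{\left(R,O \right)} = \frac{-2009 + O}{- \frac{45}{52} + R}$ ($B{\left(R,O \right)} = \frac{O - 2009}{R + \frac{-19 + 10 + 2 \left(-18\right)}{2 \left(16 + 10\right)}} = \frac{-2009 + O}{R + \frac{-19 + 10 - 36}{2 \cdot 26}} = \frac{-2009 + O}{R + \frac{1}{2} \cdot \frac{1}{26} \left(-45\right)} = \frac{-2009 + O}{R - \frac{45}{52}} = \frac{-2009 + O}{- \frac{45}{52} + R}$)
$\frac{-652740 + 2386806}{4045830 + B{\left(951,-749 \right)}} = \frac{-652740 + 2386806}{4045830 + \frac{52 \left(-2009 - 749\right)}{-45 + 52 \cdot 951}} = \frac{1734066}{4045830 + 52 \frac{1}{-45 + 49452} \left(-2758\right)} = \frac{1734066}{4045830 + 52 \cdot \frac{1}{49407} \left(-2758\right)} = \frac{1734066}{4045830 - \frac{143416}{49407}} = \frac{1734066}{\frac{199892179394}{49407}} = 1734066 \cdot \frac{49407}{199892179394} = \frac{42837499431}{99946089697}$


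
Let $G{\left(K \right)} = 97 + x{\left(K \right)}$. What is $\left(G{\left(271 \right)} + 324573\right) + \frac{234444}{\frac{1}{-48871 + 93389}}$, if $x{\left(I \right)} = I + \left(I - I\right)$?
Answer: $10437302933$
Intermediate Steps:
$x{\left(I \right)} = I$ ($x{\left(I \right)} = I + 0 = I$)
$G{\left(K \right)} = 97 + K$
$\left(G{\left(271 \right)} + 324573\right) + \frac{234444}{\frac{1}{-48871 + 93389}} = \left(\left(97 + 271\right) + 324573\right) + \frac{234444}{\frac{1}{-48871 + 93389}} = \left(368 + 324573\right) + \frac{234444}{\frac{1}{44518}} = 324941 + 234444 \frac{1}{\frac{1}{44518}} = 324941 + 234444 \cdot 44518 = 324941 + 10436977992 = 10437302933$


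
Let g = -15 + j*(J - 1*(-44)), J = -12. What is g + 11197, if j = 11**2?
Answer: 15054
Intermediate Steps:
j = 121
g = 3857 (g = -15 + 121*(-12 - 1*(-44)) = -15 + 121*(-12 + 44) = -15 + 121*32 = -15 + 3872 = 3857)
g + 11197 = 3857 + 11197 = 15054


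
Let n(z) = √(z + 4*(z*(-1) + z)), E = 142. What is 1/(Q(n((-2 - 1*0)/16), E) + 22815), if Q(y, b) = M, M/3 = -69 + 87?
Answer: 1/22869 ≈ 4.3727e-5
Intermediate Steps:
M = 54 (M = 3*(-69 + 87) = 3*18 = 54)
n(z) = √z (n(z) = √(z + 4*(-z + z)) = √(z + 4*0) = √(z + 0) = √z)
Q(y, b) = 54
1/(Q(n((-2 - 1*0)/16), E) + 22815) = 1/(54 + 22815) = 1/22869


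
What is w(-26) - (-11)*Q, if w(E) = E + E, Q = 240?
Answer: 2588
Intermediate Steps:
w(E) = 2*E
w(-26) - (-11)*Q = 2*(-26) - (-11)*240 = -52 - 1*(-2640) = -52 + 2640 = 2588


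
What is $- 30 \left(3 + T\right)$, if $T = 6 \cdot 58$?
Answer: $-10530$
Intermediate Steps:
$T = 348$
$- 30 \left(3 + T\right) = - 30 \left(3 + 348\right) = \left(-30\right) 351 = -10530$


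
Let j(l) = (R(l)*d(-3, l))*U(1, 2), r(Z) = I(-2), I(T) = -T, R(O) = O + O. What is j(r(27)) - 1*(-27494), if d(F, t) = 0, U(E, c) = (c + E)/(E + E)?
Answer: 27494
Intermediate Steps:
R(O) = 2*O
U(E, c) = (E + c)/(2*E) (U(E, c) = (E + c)/((2*E)) = (E + c)*(1/(2*E)) = (E + c)/(2*E))
r(Z) = 2 (r(Z) = -1*(-2) = 2)
j(l) = 0 (j(l) = ((2*l)*0)*((½)*(1 + 2)/1) = 0*((½)*1*3) = 0*(3/2) = 0)
j(r(27)) - 1*(-27494) = 0 - 1*(-27494) = 0 + 27494 = 27494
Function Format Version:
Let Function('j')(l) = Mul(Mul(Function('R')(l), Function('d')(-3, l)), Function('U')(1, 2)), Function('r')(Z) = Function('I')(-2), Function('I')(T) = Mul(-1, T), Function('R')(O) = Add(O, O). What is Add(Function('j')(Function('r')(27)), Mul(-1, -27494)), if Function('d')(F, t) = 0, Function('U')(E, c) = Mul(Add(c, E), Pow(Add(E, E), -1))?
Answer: 27494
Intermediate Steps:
Function('R')(O) = Mul(2, O)
Function('U')(E, c) = Mul(Rational(1, 2), Pow(E, -1), Add(E, c)) (Function('U')(E, c) = Mul(Add(E, c), Pow(Mul(2, E), -1)) = Mul(Add(E, c), Mul(Rational(1, 2), Pow(E, -1))) = Mul(Rational(1, 2), Pow(E, -1), Add(E, c)))
Function('r')(Z) = 2 (Function('r')(Z) = Mul(-1, -2) = 2)
Function('j')(l) = 0 (Function('j')(l) = Mul(Mul(Mul(2, l), 0), Mul(Rational(1, 2), Pow(1, -1), Add(1, 2))) = Mul(0, Mul(Rational(1, 2), 1, 3)) = Mul(0, Rational(3, 2)) = 0)
Add(Function('j')(Function('r')(27)), Mul(-1, -27494)) = Add(0, Mul(-1, -27494)) = Add(0, 27494) = 27494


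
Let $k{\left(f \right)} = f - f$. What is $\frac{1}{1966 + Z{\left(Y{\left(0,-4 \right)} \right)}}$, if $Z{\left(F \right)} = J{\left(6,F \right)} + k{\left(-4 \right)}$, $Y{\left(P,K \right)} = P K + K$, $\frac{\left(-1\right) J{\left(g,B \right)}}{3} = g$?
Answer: $\frac{1}{1948} \approx 0.00051335$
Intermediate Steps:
$J{\left(g,B \right)} = - 3 g$
$k{\left(f \right)} = 0$
$Y{\left(P,K \right)} = K + K P$ ($Y{\left(P,K \right)} = K P + K = K + K P$)
$Z{\left(F \right)} = -18$ ($Z{\left(F \right)} = \left(-3\right) 6 + 0 = -18 + 0 = -18$)
$\frac{1}{1966 + Z{\left(Y{\left(0,-4 \right)} \right)}} = \frac{1}{1966 - 18} = \frac{1}{1948}$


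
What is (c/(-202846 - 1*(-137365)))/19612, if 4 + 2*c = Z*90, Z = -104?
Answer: 2341/642106686 ≈ 3.6458e-6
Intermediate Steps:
c = -4682 (c = -2 + (-104*90)/2 = -2 + (1/2)*(-9360) = -2 - 4680 = -4682)
(c/(-202846 - 1*(-137365)))/19612 = -4682/(-202846 - 1*(-137365))/19612 = -4682/(-202846 + 137365)*(1/19612) = -4682/(-65481)*(1/19612) = -4682*(-1/65481)*(1/19612) = (4682/65481)*(1/19612) = 2341/642106686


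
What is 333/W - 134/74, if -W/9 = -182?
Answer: -10825/6734 ≈ -1.6075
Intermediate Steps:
W = 1638 (W = -9*(-182) = 1638)
333/W - 134/74 = 333/1638 - 134/74 = 333*(1/1638) - 134*1/74 = 37/182 - 67/37 = -10825/6734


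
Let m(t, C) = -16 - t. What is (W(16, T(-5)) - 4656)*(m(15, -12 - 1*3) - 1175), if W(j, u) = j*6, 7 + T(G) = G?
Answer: 5499360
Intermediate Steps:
T(G) = -7 + G
W(j, u) = 6*j
(W(16, T(-5)) - 4656)*(m(15, -12 - 1*3) - 1175) = (6*16 - 4656)*((-16 - 1*15) - 1175) = (96 - 4656)*((-16 - 15) - 1175) = -4560*(-31 - 1175) = -4560*(-1206) = 5499360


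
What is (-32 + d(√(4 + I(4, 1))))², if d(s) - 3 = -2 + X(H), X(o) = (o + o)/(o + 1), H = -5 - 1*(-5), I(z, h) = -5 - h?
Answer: 961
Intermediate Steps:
H = 0 (H = -5 + 5 = 0)
X(o) = 2*o/(1 + o) (X(o) = (2*o)/(1 + o) = 2*o/(1 + o))
d(s) = 1 (d(s) = 3 + (-2 + 2*0/(1 + 0)) = 3 + (-2 + 2*0/1) = 3 + (-2 + 2*0*1) = 3 + (-2 + 0) = 3 - 2 = 1)
(-32 + d(√(4 + I(4, 1))))² = (-32 + 1)² = (-31)² = 961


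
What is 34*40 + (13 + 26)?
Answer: 1399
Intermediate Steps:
34*40 + (13 + 26) = 1360 + 39 = 1399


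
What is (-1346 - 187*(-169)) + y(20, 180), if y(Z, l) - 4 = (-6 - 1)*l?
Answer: 29001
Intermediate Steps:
y(Z, l) = 4 - 7*l (y(Z, l) = 4 + (-6 - 1)*l = 4 - 7*l)
(-1346 - 187*(-169)) + y(20, 180) = (-1346 - 187*(-169)) + (4 - 7*180) = (-1346 + 31603) + (4 - 1260) = 30257 - 1256 = 29001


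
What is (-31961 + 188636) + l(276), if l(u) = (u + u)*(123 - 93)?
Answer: 173235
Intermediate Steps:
l(u) = 60*u (l(u) = (2*u)*30 = 60*u)
(-31961 + 188636) + l(276) = (-31961 + 188636) + 60*276 = 156675 + 16560 = 173235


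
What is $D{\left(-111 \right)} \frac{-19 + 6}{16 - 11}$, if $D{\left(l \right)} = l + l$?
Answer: $\frac{2886}{5} \approx 577.2$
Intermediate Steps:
$D{\left(l \right)} = 2 l$
$D{\left(-111 \right)} \frac{-19 + 6}{16 - 11} = 2 \left(-111\right) \frac{-19 + 6}{16 - 11} = - 222 \left(- \frac{13}{5}\right) = - 222 \left(\left(-13\right) \frac{1}{5}\right) = \left(-222\right) \left(- \frac{13}{5}\right) = \frac{2886}{5}$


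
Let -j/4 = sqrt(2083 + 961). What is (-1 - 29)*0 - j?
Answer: 8*sqrt(761) ≈ 220.69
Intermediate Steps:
j = -8*sqrt(761) (j = -4*sqrt(2083 + 961) = -8*sqrt(761) ≈ -220.69)
(-1 - 29)*0 - j = (-1 - 29)*0 - (-8)*sqrt(761) = -30*0 + 8*sqrt(761) = 0 + 8*sqrt(761) = 8*sqrt(761)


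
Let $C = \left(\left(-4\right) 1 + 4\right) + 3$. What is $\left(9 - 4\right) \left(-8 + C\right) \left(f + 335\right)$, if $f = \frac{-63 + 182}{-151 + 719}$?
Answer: $- \frac{4759975}{568} \approx -8380.2$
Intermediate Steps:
$C = 3$ ($C = \left(-4 + 4\right) + 3 = 0 + 3 = 3$)
$f = \frac{119}{568} \approx 0.20951$
$\left(9 - 4\right) \left(-8 + C\right) \left(f + 335\right) = \left(9 - 4\right) \left(-8 + 3\right) \left(\frac{119}{568} + 335\right) = \left(9 - 4\right) \left(-5\right) \frac{190399}{568} = 5 \left(-5\right) \frac{190399}{568} = \left(-25\right) \frac{190399}{568} = - \frac{4759975}{568}$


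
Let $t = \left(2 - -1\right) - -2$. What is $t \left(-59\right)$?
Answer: $-295$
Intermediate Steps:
$t = 5$ ($t = \left(2 + 1\right) + 2 = 3 + 2 = 5$)
$t \left(-59\right) = 5 \left(-59\right) = -295$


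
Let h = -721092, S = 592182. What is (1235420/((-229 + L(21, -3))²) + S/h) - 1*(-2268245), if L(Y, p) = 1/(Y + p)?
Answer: 4629552077926905973/2041007760662 ≈ 2.2683e+6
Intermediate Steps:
(1235420/((-229 + L(21, -3))²) + S/h) - 1*(-2268245) = (1235420/((-229 + 1/(21 - 3))²) + 592182/(-721092)) - 1*(-2268245) = (1235420/((-229 + 1/18)²) + 592182*(-1/721092)) + 2268245 = (1235420/((-229 + 1/18)²) - 98697/120182) + 2268245 = (1235420/((-4121/18)²) - 98697/120182) + 2268245 = (1235420/(16982641/324) - 98697/120182) + 2268245 = (1235420*(324/16982641) - 98697/120182) + 2268245 = (400276080/16982641 - 98697/120182) + 2268245 = 46429844127783/2041007760662 + 2268245 = 4629552077926905973/2041007760662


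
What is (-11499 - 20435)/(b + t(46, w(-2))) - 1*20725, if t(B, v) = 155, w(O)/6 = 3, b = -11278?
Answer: -32927463/1589 ≈ -20722.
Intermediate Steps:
w(O) = 18 (w(O) = 6*3 = 18)
(-11499 - 20435)/(b + t(46, w(-2))) - 1*20725 = (-11499 - 20435)/(-11278 + 155) - 1*20725 = -31934/(-11123) - 20725 = -31934*(-1/11123) - 20725 = 4562/1589 - 20725 = -32927463/1589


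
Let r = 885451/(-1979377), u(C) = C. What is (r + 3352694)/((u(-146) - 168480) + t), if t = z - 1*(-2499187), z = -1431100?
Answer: 6636244506187/1780372415797 ≈ 3.7274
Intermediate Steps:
r = -885451/1979377 (r = 885451*(-1/1979377) = -885451/1979377 ≈ -0.44734)
t = 1068087 (t = -1431100 - 1*(-2499187) = -1431100 + 2499187 = 1068087)
(r + 3352694)/((u(-146) - 168480) + t) = (-885451/1979377 + 3352694)/((-146 - 168480) + 1068087) = 6636244506187/(1979377*(-168626 + 1068087)) = (6636244506187/1979377)/899461 = (6636244506187/1979377)*(1/899461) = 6636244506187/1780372415797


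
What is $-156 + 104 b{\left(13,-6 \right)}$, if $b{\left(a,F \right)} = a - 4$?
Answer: $780$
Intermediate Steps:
$b{\left(a,F \right)} = -4 + a$
$-156 + 104 b{\left(13,-6 \right)} = -156 + 104 \left(-4 + 13\right) = -156 + 104 \cdot 9 = -156 + 936 = 780$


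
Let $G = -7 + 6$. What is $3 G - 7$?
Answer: $-10$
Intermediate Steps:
$G = -1$
$3 G - 7 = 3 \left(-1\right) - 7 = -3 - 7 = -10$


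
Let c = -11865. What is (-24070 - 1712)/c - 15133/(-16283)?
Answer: 199787117/64399265 ≈ 3.1023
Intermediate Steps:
(-24070 - 1712)/c - 15133/(-16283) = (-24070 - 1712)/(-11865) - 15133/(-16283) = -25782*(-1/11865) - 15133*(-1/16283) = 8594/3955 + 15133/16283 = 199787117/64399265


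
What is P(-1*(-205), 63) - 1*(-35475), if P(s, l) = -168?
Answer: 35307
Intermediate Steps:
P(-1*(-205), 63) - 1*(-35475) = -168 - 1*(-35475) = -168 + 35475 = 35307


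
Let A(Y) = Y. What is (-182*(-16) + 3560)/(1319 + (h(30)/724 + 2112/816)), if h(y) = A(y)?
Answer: 39828688/8133309 ≈ 4.8970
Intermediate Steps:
h(y) = y
(-182*(-16) + 3560)/(1319 + (h(30)/724 + 2112/816)) = (-182*(-16) + 3560)/(1319 + (30/724 + 2112/816)) = (2912 + 3560)/(1319 + (30*(1/724) + 2112*(1/816))) = 6472/(1319 + (15/362 + 44/17)) = 6472/(1319 + 16183/6154) = 6472/(8133309/6154) = 6472*(6154/8133309) = 39828688/8133309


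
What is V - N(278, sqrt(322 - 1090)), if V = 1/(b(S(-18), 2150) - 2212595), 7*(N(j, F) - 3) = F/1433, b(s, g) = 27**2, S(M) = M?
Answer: -6635599/2211866 - 16*I*sqrt(3)/10031 ≈ -3.0 - 0.0027627*I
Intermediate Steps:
b(s, g) = 729
N(j, F) = 3 + F/10031 (N(j, F) = 3 + (F/1433)/7 = 3 + F/10031)
V = -1/2211866 (V = 1/(729 - 2212595) = 1/(-2211866) = -1/2211866 ≈ -4.5211e-7)
V - N(278, sqrt(322 - 1090)) = -1/2211866 - (3 + sqrt(322 - 1090)/10031) = -1/2211866 - (3 + sqrt(-768)/10031) = -1/2211866 - (3 + (16*I*sqrt(3))/10031) = -1/2211866 - (3 + 16*I*sqrt(3)/10031) = -1/2211866 + (-3 - 16*I*sqrt(3)/10031) = -6635599/2211866 - 16*I*sqrt(3)/10031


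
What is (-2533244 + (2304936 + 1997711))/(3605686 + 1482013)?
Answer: 1769403/5087699 ≈ 0.34778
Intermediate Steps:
(-2533244 + (2304936 + 1997711))/(3605686 + 1482013) = (-2533244 + 4302647)/5087699 = 1769403*(1/5087699) = 1769403/5087699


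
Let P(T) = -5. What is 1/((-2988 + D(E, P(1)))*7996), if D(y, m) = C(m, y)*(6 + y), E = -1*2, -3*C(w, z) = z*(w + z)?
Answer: -3/72123920 ≈ -4.1595e-8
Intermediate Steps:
C(w, z) = -z*(w + z)/3
E = -2
D(y, m) = -y*(6 + y)*(m + y)/3 (D(y, m) = (-y*(m + y)/3)*(6 + y) = -y*(6 + y)*(m + y)/3)
1/((-2988 + D(E, P(1)))*7996) = 1/(-2988 - ⅓*(-2)*(6 - 2)*(-5 - 2)*7996) = (1/7996)/(-2988 - ⅓*(-2)*4*(-7)) = (1/7996)/(-2988 - 56/3) = (1/7996)/(-9020/3) = -3/9020*1/7996 = -3/72123920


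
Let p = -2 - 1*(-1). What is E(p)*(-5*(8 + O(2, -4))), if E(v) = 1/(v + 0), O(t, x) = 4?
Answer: 60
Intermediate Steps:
p = -1 (p = -2 + 1 = -1)
E(v) = 1/v
E(p)*(-5*(8 + O(2, -4))) = (-5*(8 + 4))/(-1) = -(-5)*12 = -1*(-60) = 60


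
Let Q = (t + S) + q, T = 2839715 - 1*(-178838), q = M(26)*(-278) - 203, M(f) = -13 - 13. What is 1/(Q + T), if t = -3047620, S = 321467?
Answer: 1/299425 ≈ 3.3397e-6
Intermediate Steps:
M(f) = -26
q = 7025 (q = -26*(-278) - 203 = 7228 - 203 = 7025)
T = 3018553 (T = 2839715 + 178838 = 3018553)
Q = -2719128 (Q = (-3047620 + 321467) + 7025 = -2726153 + 7025 = -2719128)
1/(Q + T) = 1/(-2719128 + 3018553) = 1/299425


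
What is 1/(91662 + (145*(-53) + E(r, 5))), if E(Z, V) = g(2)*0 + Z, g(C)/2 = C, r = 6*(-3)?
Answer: 1/83959 ≈ 1.1911e-5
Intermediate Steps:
r = -18
g(C) = 2*C
E(Z, V) = Z (E(Z, V) = (2*2)*0 + Z = 4*0 + Z = 0 + Z = Z)
1/(91662 + (145*(-53) + E(r, 5))) = 1/(91662 + (145*(-53) - 18)) = 1/(91662 + (-7685 - 18)) = 1/(91662 - 7703) = 1/83959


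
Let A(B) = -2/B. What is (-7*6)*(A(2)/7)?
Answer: 6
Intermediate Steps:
(-7*6)*(A(2)/7) = (-7*6)*(-2/2/7) = -42*(-2*½)/7 = -(-42)/7 = -42*(-⅐) = 6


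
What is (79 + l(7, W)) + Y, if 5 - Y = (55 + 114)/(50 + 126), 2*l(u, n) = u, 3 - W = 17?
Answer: 15231/176 ≈ 86.540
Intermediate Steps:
W = -14 (W = 3 - 1*17 = 3 - 17 = -14)
l(u, n) = u/2
Y = 711/176 (Y = 5 - (55 + 114)/(50 + 126) = 5 - 169/176 = 711/176 ≈ 4.0398)
(79 + l(7, W)) + Y = (79 + (½)*7) + 711/176 = (79 + 7/2) + 711/176 = 165/2 + 711/176 = 15231/176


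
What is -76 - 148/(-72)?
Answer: -1331/18 ≈ -73.944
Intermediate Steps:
-76 - 148/(-72) = -76 - 148*(-1/72) = -76 + 37/18 = -1331/18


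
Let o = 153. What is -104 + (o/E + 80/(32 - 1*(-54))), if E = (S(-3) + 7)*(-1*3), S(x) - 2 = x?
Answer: -9595/86 ≈ -111.57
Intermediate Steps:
S(x) = 2 + x
E = -18 (E = ((2 - 3) + 7)*(-1*3) = (-1 + 7)*(-3) = 6*(-3) = -18)
-104 + (o/E + 80/(32 - 1*(-54))) = -104 + (153/(-18) + 80/(32 - 1*(-54))) = -104 + (153*(-1/18) + 80/(32 + 54)) = -104 + (-17/2 + 80/86) = -104 + (-17/2 + 80*(1/86)) = -104 + (-17/2 + 40/43) = -104 - 651/86 = -9595/86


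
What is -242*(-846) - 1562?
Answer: 203170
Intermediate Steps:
-242*(-846) - 1562 = 204732 - 1562 = 203170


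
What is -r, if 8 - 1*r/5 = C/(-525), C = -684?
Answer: -1172/35 ≈ -33.486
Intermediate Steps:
r = 1172/35 (r = 40 - (-3420)/(-525) = 40 - (-3420)*(-1)/525 = 40 - 5*228/175 = 40 - 228/35 = 1172/35 ≈ 33.486)
-r = -1*1172/35 = -1172/35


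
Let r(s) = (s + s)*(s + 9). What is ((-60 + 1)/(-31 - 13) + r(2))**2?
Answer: 3980025/1936 ≈ 2055.8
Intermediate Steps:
r(s) = 2*s*(9 + s) (r(s) = (2*s)*(9 + s) = 2*s*(9 + s))
((-60 + 1)/(-31 - 13) + r(2))**2 = ((-60 + 1)/(-31 - 13) + 2*2*(9 + 2))**2 = (-59/(-44) + 2*2*11)**2 = (-59*(-1/44) + 44)**2 = (59/44 + 44)**2 = (1995/44)**2 = 3980025/1936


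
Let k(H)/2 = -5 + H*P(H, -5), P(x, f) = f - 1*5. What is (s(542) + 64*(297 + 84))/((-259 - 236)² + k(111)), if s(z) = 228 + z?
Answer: 25154/242795 ≈ 0.10360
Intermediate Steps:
P(x, f) = -5 + f (P(x, f) = f - 5 = -5 + f)
k(H) = -10 - 20*H (k(H) = 2*(-5 + H*(-5 - 5)) = 2*(-5 + H*(-10)) = 2*(-5 - 10*H) = -10 - 20*H)
(s(542) + 64*(297 + 84))/((-259 - 236)² + k(111)) = ((228 + 542) + 64*(297 + 84))/((-259 - 236)² + (-10 - 20*111)) = (770 + 64*381)/((-495)² + (-10 - 2220)) = (770 + 24384)/(245025 - 2230) = 25154/242795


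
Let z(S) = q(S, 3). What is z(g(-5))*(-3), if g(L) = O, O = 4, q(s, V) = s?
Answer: -12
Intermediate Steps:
g(L) = 4
z(S) = S
z(g(-5))*(-3) = 4*(-3) = -12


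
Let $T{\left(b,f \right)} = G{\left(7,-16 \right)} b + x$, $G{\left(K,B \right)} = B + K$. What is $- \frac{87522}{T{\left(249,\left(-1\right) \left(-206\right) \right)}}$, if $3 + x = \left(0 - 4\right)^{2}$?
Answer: $\frac{43761}{1114} \approx 39.283$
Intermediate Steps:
$x = 13$ ($x = -3 + \left(0 - 4\right)^{2} = -3 + \left(-4\right)^{2} = -3 + 16 = 13$)
$T{\left(b,f \right)} = 13 - 9 b$ ($T{\left(b,f \right)} = \left(-16 + 7\right) b + 13 = - 9 b + 13 = 13 - 9 b$)
$- \frac{87522}{T{\left(249,\left(-1\right) \left(-206\right) \right)}} = - \frac{87522}{13 - 2241} = - \frac{87522}{-2228} = \left(-87522\right) \left(- \frac{1}{2228}\right) = \frac{43761}{1114}$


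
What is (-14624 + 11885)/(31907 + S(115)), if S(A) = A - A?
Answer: -2739/31907 ≈ -0.085843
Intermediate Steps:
S(A) = 0
(-14624 + 11885)/(31907 + S(115)) = (-14624 + 11885)/(31907 + 0) = -2739/31907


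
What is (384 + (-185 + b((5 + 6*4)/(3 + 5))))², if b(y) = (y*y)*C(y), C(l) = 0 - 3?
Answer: 104305369/4096 ≈ 25465.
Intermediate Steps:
C(l) = -3
b(y) = -3*y² (b(y) = (y*y)*(-3) = y²*(-3) = -3*y²)
(384 + (-185 + b((5 + 6*4)/(3 + 5))))² = (384 + (-185 - 3*(5 + 6*4)²/(3 + 5)²))² = (384 + (-185 - 3*(5 + 24)²/64))² = (384 + (-185 - 3*(29*(⅛))²))² = (384 + (-185 - 3*(29/8)²))² = (384 + (-185 - 3*841/64))² = (384 + (-185 - 2523/64))² = (384 - 14363/64)² = (10213/64)² = 104305369/4096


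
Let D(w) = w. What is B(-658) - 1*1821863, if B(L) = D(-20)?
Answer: -1821883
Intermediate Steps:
B(L) = -20
B(-658) - 1*1821863 = -20 - 1*1821863 = -20 - 1821863 = -1821883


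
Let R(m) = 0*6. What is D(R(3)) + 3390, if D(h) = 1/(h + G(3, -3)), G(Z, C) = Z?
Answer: 10171/3 ≈ 3390.3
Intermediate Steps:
R(m) = 0
D(h) = 1/(3 + h) (D(h) = 1/(h + 3) = 1/(3 + h))
D(R(3)) + 3390 = 1/(3 + 0) + 3390 = 1/3 + 3390 = ⅓ + 3390 = 10171/3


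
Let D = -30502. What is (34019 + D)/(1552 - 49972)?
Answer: -3517/48420 ≈ -0.072635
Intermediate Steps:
(34019 + D)/(1552 - 49972) = (34019 - 30502)/(1552 - 49972) = 3517/(-48420) = 3517*(-1/48420) = -3517/48420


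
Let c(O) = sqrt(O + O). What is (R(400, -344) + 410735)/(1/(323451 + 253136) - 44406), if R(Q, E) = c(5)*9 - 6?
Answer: -236821001923/25603922321 - 5189283*sqrt(10)/25603922321 ≈ -9.2500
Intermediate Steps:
c(O) = sqrt(2)*sqrt(O) (c(O) = sqrt(2*O) = sqrt(2)*sqrt(O))
R(Q, E) = -6 + 9*sqrt(10) (R(Q, E) = (sqrt(2)*sqrt(5))*9 - 6 = sqrt(10)*9 - 6 = 9*sqrt(10) - 6 = -6 + 9*sqrt(10))
(R(400, -344) + 410735)/(1/(323451 + 253136) - 44406) = ((-6 + 9*sqrt(10)) + 410735)/(1/(323451 + 253136) - 44406) = (410729 + 9*sqrt(10))/(1/576587 - 44406) = (410729 + 9*sqrt(10))/(-25603922321/576587) = (410729 + 9*sqrt(10))*(-576587/25603922321) = -236821001923/25603922321 - 5189283*sqrt(10)/25603922321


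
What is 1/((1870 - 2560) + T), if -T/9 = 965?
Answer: -1/9375 ≈ -0.00010667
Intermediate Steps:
T = -8685 (T = -9*965 = -8685)
1/((1870 - 2560) + T) = 1/((1870 - 2560) - 8685) = 1/(-690 - 8685) = 1/(-9375) = -1/9375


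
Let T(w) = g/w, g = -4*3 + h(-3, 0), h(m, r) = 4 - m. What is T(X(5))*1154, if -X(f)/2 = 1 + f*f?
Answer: 2885/26 ≈ 110.96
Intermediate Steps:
g = -5 (g = -4*3 + (4 - 1*(-3)) = -12 + (4 + 3) = -12 + 7 = -5)
X(f) = -2 - 2*f² (X(f) = -2*(1 + f*f) = -2*(1 + f²) = -2 - 2*f²)
T(w) = -5/w
T(X(5))*1154 = -5/(-2 - 2*5²)*1154 = -5/(-2 - 2*25)*1154 = -5/(-2 - 50)*1154 = -5/(-52)*1154 = -5*(-1/52)*1154 = (5/52)*1154 = 2885/26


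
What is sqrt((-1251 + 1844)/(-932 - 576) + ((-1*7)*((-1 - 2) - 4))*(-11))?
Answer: I*sqrt(306653685)/754 ≈ 23.225*I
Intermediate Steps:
sqrt((-1251 + 1844)/(-932 - 576) + ((-1*7)*((-1 - 2) - 4))*(-11)) = sqrt(593/(-1508) - 7*(-3 - 4)*(-11)) = sqrt(593*(-1/1508) - 7*(-7)*(-11)) = sqrt(-593/1508 + 49*(-11)) = sqrt(-593/1508 - 539) = sqrt(-813405/1508) = I*sqrt(306653685)/754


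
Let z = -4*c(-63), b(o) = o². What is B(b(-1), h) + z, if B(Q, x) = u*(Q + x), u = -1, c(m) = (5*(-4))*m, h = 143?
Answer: -5184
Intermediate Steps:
c(m) = -20*m
z = -5040 (z = -(-80)*(-63) = -4*1260 = -5040)
B(Q, x) = -Q - x (B(Q, x) = -(Q + x) = -Q - x)
B(b(-1), h) + z = (-1*(-1)² - 1*143) - 5040 = (-1*1 - 143) - 5040 = (-1 - 143) - 5040 = -144 - 5040 = -5184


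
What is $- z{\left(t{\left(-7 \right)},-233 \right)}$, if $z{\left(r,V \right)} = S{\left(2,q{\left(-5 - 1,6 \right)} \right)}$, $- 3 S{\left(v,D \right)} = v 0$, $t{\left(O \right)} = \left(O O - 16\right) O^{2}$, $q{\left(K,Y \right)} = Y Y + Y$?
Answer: $0$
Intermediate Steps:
$q{\left(K,Y \right)} = Y + Y^{2}$ ($q{\left(K,Y \right)} = Y^{2} + Y = Y + Y^{2}$)
$t{\left(O \right)} = O^{2} \left(-16 + O^{2}\right)$ ($t{\left(O \right)} = \left(O^{2} - 16\right) O^{2} = \left(-16 + O^{2}\right) O^{2} = O^{2} \left(-16 + O^{2}\right)$)
$S{\left(v,D \right)} = 0$ ($S{\left(v,D \right)} = - \frac{v 0}{3} = \left(- \frac{1}{3}\right) 0 = 0$)
$z{\left(r,V \right)} = 0$
$- z{\left(t{\left(-7 \right)},-233 \right)} = \left(-1\right) 0 = 0$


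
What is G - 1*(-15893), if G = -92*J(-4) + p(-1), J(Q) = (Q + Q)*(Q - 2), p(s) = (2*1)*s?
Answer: 11475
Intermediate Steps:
p(s) = 2*s
J(Q) = 2*Q*(-2 + Q) (J(Q) = (2*Q)*(-2 + Q) = 2*Q*(-2 + Q))
G = -4418 (G = -184*(-4)*(-2 - 4) + 2*(-1) = -184*(-4)*(-6) - 2 = -92*48 - 2 = -4416 - 2 = -4418)
G - 1*(-15893) = -4418 - 1*(-15893) = -4418 + 15893 = 11475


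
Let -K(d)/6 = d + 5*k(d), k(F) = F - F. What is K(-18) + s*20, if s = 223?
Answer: 4568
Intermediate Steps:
k(F) = 0
K(d) = -6*d (K(d) = -6*(d + 5*0) = -6*(d + 0) = -6*d)
K(-18) + s*20 = -6*(-18) + 223*20 = 108 + 4460 = 4568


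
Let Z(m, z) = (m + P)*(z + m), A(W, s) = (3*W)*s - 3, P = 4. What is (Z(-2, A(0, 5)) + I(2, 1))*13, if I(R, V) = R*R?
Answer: -78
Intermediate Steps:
A(W, s) = -3 + 3*W*s (A(W, s) = 3*W*s - 3 = -3 + 3*W*s)
I(R, V) = R**2
Z(m, z) = (4 + m)*(m + z) (Z(m, z) = (m + 4)*(z + m) = (4 + m)*(m + z))
(Z(-2, A(0, 5)) + I(2, 1))*13 = (((-2)**2 + 4*(-2) + 4*(-3 + 3*0*5) - 2*(-3 + 3*0*5)) + 2**2)*13 = ((4 - 8 + 4*(-3 + 0) - 2*(-3 + 0)) + 4)*13 = ((4 - 8 + 4*(-3) - 2*(-3)) + 4)*13 = ((4 - 8 - 12 + 6) + 4)*13 = (-10 + 4)*13 = -6*13 = -78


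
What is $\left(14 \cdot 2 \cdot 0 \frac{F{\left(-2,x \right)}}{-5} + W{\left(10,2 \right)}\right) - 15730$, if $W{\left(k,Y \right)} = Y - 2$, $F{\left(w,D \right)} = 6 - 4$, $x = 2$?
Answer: $-15730$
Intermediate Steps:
$F{\left(w,D \right)} = 2$ ($F{\left(w,D \right)} = 6 - 4 = 2$)
$W{\left(k,Y \right)} = -2 + Y$
$\left(14 \cdot 2 \cdot 0 \frac{F{\left(-2,x \right)}}{-5} + W{\left(10,2 \right)}\right) - 15730 = \left(14 \cdot 2 \cdot 0 \frac{2}{-5} + \left(-2 + 2\right)\right) - 15730 = \left(14 \cdot 0 \cdot 2 \left(- \frac{1}{5}\right) + 0\right) - 15730 = \left(14 \cdot 0 \left(- \frac{2}{5}\right) + 0\right) - 15730 = \left(14 \cdot 0 + 0\right) - 15730 = \left(0 + 0\right) - 15730 = 0 - 15730 = -15730$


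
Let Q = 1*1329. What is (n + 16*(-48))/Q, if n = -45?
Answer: -271/443 ≈ -0.61174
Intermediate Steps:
Q = 1329
(n + 16*(-48))/Q = (-45 + 16*(-48))/1329 = (-45 - 768)*(1/1329) = -813*1/1329 = -271/443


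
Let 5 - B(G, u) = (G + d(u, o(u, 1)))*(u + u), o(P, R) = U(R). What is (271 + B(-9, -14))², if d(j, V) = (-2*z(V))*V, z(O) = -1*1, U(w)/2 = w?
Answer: 18496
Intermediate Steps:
U(w) = 2*w
o(P, R) = 2*R
z(O) = -1
d(j, V) = 2*V (d(j, V) = (-2*(-1))*V = 2*V)
B(G, u) = 5 - 2*u*(4 + G) (B(G, u) = 5 - (G + 2*(2*1))*(u + u) = 5 - (G + 2*2)*2*u = 5 - (G + 4)*2*u = 5 - (4 + G)*2*u = 5 - 2*u*(4 + G))
(271 + B(-9, -14))² = (271 + (5 - 8*(-14) - 2*(-9)*(-14)))² = (271 + (5 + 112 - 252))² = (271 - 135)² = 136² = 18496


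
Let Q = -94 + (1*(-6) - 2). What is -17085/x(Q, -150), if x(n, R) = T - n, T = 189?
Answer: -5695/97 ≈ -58.711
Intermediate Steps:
Q = -102 (Q = -94 + (-6 - 2) = -94 - 8 = -102)
x(n, R) = 189 - n
-17085/x(Q, -150) = -17085/(189 - 1*(-102)) = -17085/(189 + 102) = -17085/291 = -17085*1/291 = -5695/97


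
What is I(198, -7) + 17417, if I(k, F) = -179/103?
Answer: 1793772/103 ≈ 17415.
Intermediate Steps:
I(k, F) = -179/103 (I(k, F) = -179*1/103 = -179/103)
I(198, -7) + 17417 = -179/103 + 17417 = 1793772/103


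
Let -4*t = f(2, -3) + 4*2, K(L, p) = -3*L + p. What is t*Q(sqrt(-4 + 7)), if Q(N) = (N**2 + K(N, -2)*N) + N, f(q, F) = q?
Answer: 15 + 5*sqrt(3)/2 ≈ 19.330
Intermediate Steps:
K(L, p) = p - 3*L
Q(N) = N + N**2 + N*(-2 - 3*N) (Q(N) = (N**2 + (-2 - 3*N)*N) + N = (N**2 + N*(-2 - 3*N)) + N = N + N**2 + N*(-2 - 3*N))
t = -5/2 (t = -(2 + 4*2)/4 = -(2 + 8)/4 = -1/4*10 = -5/2 ≈ -2.5000)
t*Q(sqrt(-4 + 7)) = -5*sqrt(-4 + 7)*(-1 - 2*sqrt(-4 + 7))/2 = -5*sqrt(3)*(-1 - 2*sqrt(3))/2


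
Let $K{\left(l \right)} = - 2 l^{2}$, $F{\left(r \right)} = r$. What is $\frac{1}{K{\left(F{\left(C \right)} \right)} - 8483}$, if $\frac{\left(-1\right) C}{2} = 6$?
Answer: $- \frac{1}{8771} \approx -0.00011401$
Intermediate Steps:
$C = -12$ ($C = \left(-2\right) 6 = -12$)
$\frac{1}{K{\left(F{\left(C \right)} \right)} - 8483} = \frac{1}{- 2 \left(-12\right)^{2} - 8483} = \frac{1}{\left(-2\right) 144 - 8483} = \frac{1}{-288 - 8483} = \frac{1}{-8771} = - \frac{1}{8771}$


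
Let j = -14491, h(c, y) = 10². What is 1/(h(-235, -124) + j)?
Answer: -1/14391 ≈ -6.9488e-5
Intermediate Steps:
h(c, y) = 100
1/(h(-235, -124) + j) = 1/(100 - 14491) = 1/(-14391) = -1/14391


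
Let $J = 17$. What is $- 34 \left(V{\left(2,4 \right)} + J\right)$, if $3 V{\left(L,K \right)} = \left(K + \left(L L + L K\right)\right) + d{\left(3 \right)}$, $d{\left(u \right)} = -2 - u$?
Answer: $- \frac{2108}{3} \approx -702.67$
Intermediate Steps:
$V{\left(L,K \right)} = - \frac{5}{3} + \frac{K}{3} + \frac{L^{2}}{3} + \frac{K L}{3}$ ($V{\left(L,K \right)} = \frac{\left(K + \left(L L + L K\right)\right) - 5}{3} = \frac{\left(K + \left(L^{2} + K L\right)\right) - 5}{3} = \frac{\left(K + L^{2} + K L\right) - 5}{3} = \frac{-5 + K + L^{2} + K L}{3} = - \frac{5}{3} + \frac{K}{3} + \frac{L^{2}}{3} + \frac{K L}{3}$)
$- 34 \left(V{\left(2,4 \right)} + J\right) = - 34 \left(\left(- \frac{5}{3} + \frac{1}{3} \cdot 4 + \frac{2^{2}}{3} + \frac{1}{3} \cdot 4 \cdot 2\right) + 17\right) = - 34 \left(\left(- \frac{5}{3} + \frac{4}{3} + \frac{1}{3} \cdot 4 + \frac{8}{3}\right) + 17\right) = - 34 \left(\left(- \frac{5}{3} + \frac{4}{3} + \frac{4}{3} + \frac{8}{3}\right) + 17\right) = - 34 \left(\frac{11}{3} + 17\right) = \left(-34\right) \frac{62}{3} = - \frac{2108}{3}$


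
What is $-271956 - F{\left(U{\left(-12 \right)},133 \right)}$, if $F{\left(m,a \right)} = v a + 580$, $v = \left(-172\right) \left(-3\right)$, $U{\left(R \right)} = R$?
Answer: $-341164$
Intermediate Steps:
$v = 516$
$F{\left(m,a \right)} = 580 + 516 a$ ($F{\left(m,a \right)} = 516 a + 580 = 580 + 516 a$)
$-271956 - F{\left(U{\left(-12 \right)},133 \right)} = -271956 - \left(580 + 516 \cdot 133\right) = -271956 - \left(580 + 68628\right) = -271956 - 69208 = -341164$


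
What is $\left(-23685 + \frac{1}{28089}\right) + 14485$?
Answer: $- \frac{258418799}{28089} \approx -9200.0$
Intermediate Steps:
$\left(-23685 + \frac{1}{28089}\right) + 14485 = - \frac{665287964}{28089} + 14485 = - \frac{258418799}{28089}$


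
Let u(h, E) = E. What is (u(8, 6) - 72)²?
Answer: 4356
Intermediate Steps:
(u(8, 6) - 72)² = (6 - 72)² = (-66)² = 4356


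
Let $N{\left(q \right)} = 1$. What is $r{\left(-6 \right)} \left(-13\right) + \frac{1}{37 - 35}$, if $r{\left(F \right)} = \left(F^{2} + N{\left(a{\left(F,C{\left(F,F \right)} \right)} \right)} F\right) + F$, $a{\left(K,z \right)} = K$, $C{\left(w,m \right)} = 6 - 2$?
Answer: $- \frac{623}{2} \approx -311.5$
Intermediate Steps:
$C{\left(w,m \right)} = 4$ ($C{\left(w,m \right)} = 6 - 2 = 4$)
$r{\left(F \right)} = F^{2} + 2 F$ ($r{\left(F \right)} = \left(F^{2} + 1 F\right) + F = \left(F^{2} + F\right) + F = \left(F + F^{2}\right) + F = F^{2} + 2 F$)
$r{\left(-6 \right)} \left(-13\right) + \frac{1}{37 - 35} = - 6 \left(2 - 6\right) \left(-13\right) + \frac{1}{37 - 35} = \left(-6\right) \left(-4\right) \left(-13\right) + \frac{1}{2} = 24 \left(-13\right) + \frac{1}{2} = -312 + \frac{1}{2} = - \frac{623}{2}$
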